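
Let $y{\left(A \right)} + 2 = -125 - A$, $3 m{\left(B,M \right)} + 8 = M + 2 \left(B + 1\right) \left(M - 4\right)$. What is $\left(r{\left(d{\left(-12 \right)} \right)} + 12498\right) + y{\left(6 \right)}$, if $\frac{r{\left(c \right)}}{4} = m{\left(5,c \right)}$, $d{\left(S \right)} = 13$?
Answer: $\frac{37547}{3} \approx 12516.0$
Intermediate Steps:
$m{\left(B,M \right)} = - \frac{8}{3} + \frac{M}{3} + \frac{2 \left(1 + B\right) \left(-4 + M\right)}{3}$ ($m{\left(B,M \right)} = - \frac{8}{3} + \frac{M + 2 \left(B + 1\right) \left(M - 4\right)}{3} = - \frac{8}{3} + \frac{M + 2 \left(1 + B\right) \left(-4 + M\right)}{3} = - \frac{8}{3} + \left(\frac{M}{3} + \frac{2 \left(1 + B\right) \left(-4 + M\right)}{3}\right) = - \frac{8}{3} + \frac{M}{3} + \frac{2 \left(1 + B\right) \left(-4 + M\right)}{3}$)
$r{\left(c \right)} = - \frac{224}{3} + \frac{52 c}{3}$ ($r{\left(c \right)} = 4 \left(- \frac{16}{3} + c - \frac{40}{3} + \frac{2}{3} \cdot 5 c\right) = 4 \left(- \frac{16}{3} + c - \frac{40}{3} + \frac{10 c}{3}\right) = 4 \left(- \frac{56}{3} + \frac{13 c}{3}\right) = - \frac{224}{3} + \frac{52 c}{3}$)
$y{\left(A \right)} = -127 - A$ ($y{\left(A \right)} = -2 - \left(125 + A\right) = -127 - A$)
$\left(r{\left(d{\left(-12 \right)} \right)} + 12498\right) + y{\left(6 \right)} = \left(\left(- \frac{224}{3} + \frac{52}{3} \cdot 13\right) + 12498\right) - 133 = \left(\left(- \frac{224}{3} + \frac{676}{3}\right) + 12498\right) - 133 = \left(\frac{452}{3} + 12498\right) - 133 = \frac{37946}{3} - 133 = \frac{37547}{3}$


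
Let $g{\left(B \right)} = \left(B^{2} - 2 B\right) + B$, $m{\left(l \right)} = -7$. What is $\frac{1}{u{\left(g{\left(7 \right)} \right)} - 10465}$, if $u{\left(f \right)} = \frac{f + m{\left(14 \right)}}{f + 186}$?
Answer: $- \frac{228}{2385985} \approx -9.5558 \cdot 10^{-5}$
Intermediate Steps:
$g{\left(B \right)} = B^{2} - B$
$u{\left(f \right)} = \frac{-7 + f}{186 + f}$ ($u{\left(f \right)} = \frac{f - 7}{f + 186} = \frac{-7 + f}{186 + f}$)
$\frac{1}{u{\left(g{\left(7 \right)} \right)} - 10465} = \frac{1}{\frac{-7 + 7 \left(-1 + 7\right)}{186 + 7 \left(-1 + 7\right)} - 10465} = \frac{1}{\frac{-7 + 7 \cdot 6}{186 + 7 \cdot 6} - 10465} = \frac{1}{\frac{-7 + 42}{186 + 42} - 10465} = \frac{1}{\frac{1}{228} \cdot 35 - 10465} = \frac{1}{\frac{35}{228} - 10465} = \frac{1}{- \frac{2385985}{228}} = - \frac{228}{2385985}$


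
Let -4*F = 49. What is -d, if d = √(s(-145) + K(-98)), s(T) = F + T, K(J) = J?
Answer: -I*√1021/2 ≈ -15.977*I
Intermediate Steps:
F = -49/4 (F = -¼*49 = -49/4 ≈ -12.250)
s(T) = -49/4 + T
d = I*√1021/2 (d = √((-49/4 - 145) - 98) = √(-629/4 - 98) = √(-1021/4) = I*√1021/2 ≈ 15.977*I)
-d = -I*√1021/2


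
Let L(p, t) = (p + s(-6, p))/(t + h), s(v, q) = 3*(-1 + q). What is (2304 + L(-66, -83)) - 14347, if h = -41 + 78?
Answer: -553711/46 ≈ -12037.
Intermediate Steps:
s(v, q) = -3 + 3*q
h = 37
L(p, t) = (-3 + 4*p)/(37 + t) (L(p, t) = (p + (-3 + 3*p))/(t + 37) = (-3 + 4*p)/(37 + t))
(2304 + L(-66, -83)) - 14347 = (2304 + (-3 + 4*(-66))/(37 - 83)) - 14347 = (2304 + (-3 - 264)/(-46)) - 14347 = (2304 - 1/46*(-267)) - 14347 = (2304 + 267/46) - 14347 = 106251/46 - 14347 = -553711/46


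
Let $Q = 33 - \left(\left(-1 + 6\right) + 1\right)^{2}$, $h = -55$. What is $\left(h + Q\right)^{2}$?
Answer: $3364$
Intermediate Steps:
$Q = -3$ ($Q = 33 - \left(5 + 1\right)^{2} = 33 - 6^{2} = 33 - 36 = -3$)
$\left(h + Q\right)^{2} = \left(-55 - 3\right)^{2} = \left(-58\right)^{2} = 3364$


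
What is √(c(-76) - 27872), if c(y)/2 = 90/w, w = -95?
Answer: 2*I*√2515619/19 ≈ 166.95*I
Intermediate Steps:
c(y) = -36/19 (c(y) = 2*(90/(-95)) = 2*(90*(-1/95)) = 2*(-18/19) = -36/19)
√(c(-76) - 27872) = √(-36/19 - 27872) = √(-529604/19) = 2*I*√2515619/19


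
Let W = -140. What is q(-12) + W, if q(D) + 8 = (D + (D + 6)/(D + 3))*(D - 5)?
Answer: 134/3 ≈ 44.667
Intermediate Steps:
q(D) = -8 + (-5 + D)*(D + (6 + D)/(3 + D)) (q(D) = -8 + (D + (D + 6)/(D + 3))*(D - 5) = -8 + (D + (6 + D)/(3 + D))*(-5 + D) = -8 + (-5 + D)*(D + (6 + D)/(3 + D)))
q(-12) + W = (-54 + (-12)**3 - 1*(-12)**2 - 22*(-12))/(3 - 12) - 140 = (-54 - 1728 - 1*144 + 264)/(-9) - 140 = -(-54 - 1728 - 144 + 264)/9 - 140 = -1/9*(-1662) - 140 = 554/3 - 140 = 134/3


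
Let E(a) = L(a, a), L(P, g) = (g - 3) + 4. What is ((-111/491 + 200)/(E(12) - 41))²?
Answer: 9621451921/189007504 ≈ 50.905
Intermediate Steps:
L(P, g) = 1 + g (L(P, g) = (-3 + g) + 4 = 1 + g)
E(a) = 1 + a
((-111/491 + 200)/(E(12) - 41))² = ((-111/491 + 200)/((1 + 12) - 41))² = ((-111*1/491 + 200)/(13 - 41))² = ((-111/491 + 200)/(-28))² = ((98089/491)*(-1/28))² = (-98089/13748)² = 9621451921/189007504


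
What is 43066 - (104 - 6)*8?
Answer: 42282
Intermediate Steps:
43066 - (104 - 6)*8 = 43066 - 98*8 = 43066 - 1*784 = 43066 - 784 = 42282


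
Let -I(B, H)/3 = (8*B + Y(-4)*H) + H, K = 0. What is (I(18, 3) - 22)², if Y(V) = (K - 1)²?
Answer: 222784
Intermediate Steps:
Y(V) = 1 (Y(V) = (0 - 1)² = (-1)² = 1)
I(B, H) = -24*B - 6*H (I(B, H) = -3*((8*B + 1*H) + H) = -3*((8*B + H) + H) = -3*((H + 8*B) + H) = -3*(2*H + 8*B) = -24*B - 6*H)
(I(18, 3) - 22)² = ((-24*18 - 6*3) - 22)² = ((-432 - 18) - 22)² = (-450 - 22)² = (-472)² = 222784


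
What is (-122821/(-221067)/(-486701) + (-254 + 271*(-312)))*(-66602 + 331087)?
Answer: -2413313722058829420155/107593529967 ≈ -2.2430e+10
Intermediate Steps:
(-122821/(-221067)/(-486701) + (-254 + 271*(-312)))*(-66602 + 331087) = (-122821*(-1/221067)*(-1/486701) + (-254 - 84552))*264485 = ((122821/221067)*(-1/486701) - 84806)*264485 = (-122821/107593529967 - 84806)*264485 = -9124576902504223/107593529967*264485 = -2413313722058829420155/107593529967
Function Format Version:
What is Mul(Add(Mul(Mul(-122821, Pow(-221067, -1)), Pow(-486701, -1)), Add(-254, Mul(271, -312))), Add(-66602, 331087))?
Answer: Rational(-2413313722058829420155, 107593529967) ≈ -2.2430e+10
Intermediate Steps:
Mul(Add(Mul(Mul(-122821, Pow(-221067, -1)), Pow(-486701, -1)), Add(-254, Mul(271, -312))), Add(-66602, 331087)) = Mul(Add(Mul(Mul(-122821, Rational(-1, 221067)), Rational(-1, 486701)), Add(-254, -84552)), 264485) = Mul(Add(Mul(Rational(122821, 221067), Rational(-1, 486701)), -84806), 264485) = Mul(Add(Rational(-122821, 107593529967), -84806), 264485) = Mul(Rational(-9124576902504223, 107593529967), 264485) = Rational(-2413313722058829420155, 107593529967)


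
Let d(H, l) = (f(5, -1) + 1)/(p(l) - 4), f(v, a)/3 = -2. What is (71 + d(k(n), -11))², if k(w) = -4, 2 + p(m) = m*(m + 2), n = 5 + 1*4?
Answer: 43533604/8649 ≈ 5033.4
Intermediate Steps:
n = 9 (n = 5 + 4 = 9)
p(m) = -2 + m*(2 + m) (p(m) = -2 + m*(m + 2) = -2 + m*(2 + m))
f(v, a) = -6 (f(v, a) = 3*(-2) = -6)
d(H, l) = -5/(-6 + l² + 2*l) (d(H, l) = (-6 + 1)/((-2 + l² + 2*l) - 4) = -5/(-6 + l² + 2*l))
(71 + d(k(n), -11))² = (71 - 5/(-6 + (-11)² + 2*(-11)))² = (71 - 5/(-6 + 121 - 22))² = (71 - 5/93)² = (6598/93)² = 43533604/8649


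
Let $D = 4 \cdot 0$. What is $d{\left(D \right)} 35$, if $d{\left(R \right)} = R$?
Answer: $0$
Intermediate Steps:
$D = 0$
$d{\left(D \right)} 35 = 0 \cdot 35 = 0$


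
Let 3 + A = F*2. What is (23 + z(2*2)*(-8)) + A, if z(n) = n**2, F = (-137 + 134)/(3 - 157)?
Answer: -8313/77 ≈ -107.96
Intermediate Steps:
F = 3/154 (F = -3/(-154) = -3*(-1/154) = 3/154 ≈ 0.019481)
A = -228/77 (A = -3 + (3/154)*2 = -3 + 3/77 = -228/77 ≈ -2.9610)
(23 + z(2*2)*(-8)) + A = (23 + (2*2)**2*(-8)) - 228/77 = (23 + 4**2*(-8)) - 228/77 = (23 + 16*(-8)) - 228/77 = (23 - 128) - 228/77 = -105 - 228/77 = -8313/77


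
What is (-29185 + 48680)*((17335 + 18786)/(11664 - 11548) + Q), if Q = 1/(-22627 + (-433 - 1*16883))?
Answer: 28127015341565/4633388 ≈ 6.0705e+6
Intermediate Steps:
Q = -1/39943 (Q = 1/(-22627 + (-433 - 16883)) = 1/(-22627 - 17316) = 1/(-39943) = -1/39943 ≈ -2.5036e-5)
(-29185 + 48680)*((17335 + 18786)/(11664 - 11548) + Q) = (-29185 + 48680)*((17335 + 18786)/(11664 - 11548) - 1/39943) = 19495*(36121/116 - 1/39943) = 19495*(1442780987/4633388) = 28127015341565/4633388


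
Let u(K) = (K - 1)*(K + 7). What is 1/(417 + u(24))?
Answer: 1/1130 ≈ 0.00088496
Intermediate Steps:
u(K) = (-1 + K)*(7 + K)
1/(417 + u(24)) = 1/(417 + (-7 + 24² + 6*24)) = 1/(417 + (-7 + 576 + 144)) = 1/(417 + 713) = 1/1130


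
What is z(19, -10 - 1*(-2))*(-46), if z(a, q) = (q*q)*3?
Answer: -8832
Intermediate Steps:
z(a, q) = 3*q² (z(a, q) = q²*3 = 3*q²)
z(19, -10 - 1*(-2))*(-46) = (3*(-10 - 1*(-2))²)*(-46) = (3*(-10 + 2)²)*(-46) = (3*(-8)²)*(-46) = (3*64)*(-46) = 192*(-46) = -8832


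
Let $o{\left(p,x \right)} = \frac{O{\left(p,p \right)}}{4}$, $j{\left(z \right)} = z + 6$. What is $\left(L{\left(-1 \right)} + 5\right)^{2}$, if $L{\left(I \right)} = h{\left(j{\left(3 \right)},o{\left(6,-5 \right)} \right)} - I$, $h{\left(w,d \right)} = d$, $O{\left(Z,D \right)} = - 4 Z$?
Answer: $0$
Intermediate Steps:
$j{\left(z \right)} = 6 + z$
$o{\left(p,x \right)} = - p$ ($o{\left(p,x \right)} = \frac{\left(-4\right) p}{4} = - 4 p \frac{1}{4} = - p$)
$L{\left(I \right)} = -6 - I$ ($L{\left(I \right)} = \left(-1\right) 6 - I = -6 - I$)
$\left(L{\left(-1 \right)} + 5\right)^{2} = \left(\left(-6 - -1\right) + 5\right)^{2} = \left(\left(-6 + 1\right) + 5\right)^{2} = \left(-5 + 5\right)^{2} = 0^{2} = 0$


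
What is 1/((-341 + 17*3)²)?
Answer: 1/84100 ≈ 1.1891e-5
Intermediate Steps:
1/((-341 + 17*3)²) = 1/((-341 + 51)²) = 1/((-290)²) = 1/84100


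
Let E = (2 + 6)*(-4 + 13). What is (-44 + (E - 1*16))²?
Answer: 144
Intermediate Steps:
E = 72 (E = 8*9 = 72)
(-44 + (E - 1*16))² = (-44 + (72 - 1*16))² = (-44 + (72 - 16))² = (-44 + 56)² = 12² = 144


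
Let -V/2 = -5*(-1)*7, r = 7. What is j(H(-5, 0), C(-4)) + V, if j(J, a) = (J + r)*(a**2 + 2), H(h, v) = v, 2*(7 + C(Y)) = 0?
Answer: 287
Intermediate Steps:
C(Y) = -7 (C(Y) = -7 + (1/2)*0 = -7 + 0 = -7)
V = -70 (V = -2*(-5*(-1))*7 = -10*7 = -2*35 = -70)
j(J, a) = (2 + a**2)*(7 + J) (j(J, a) = (J + 7)*(a**2 + 2) = (7 + J)*(2 + a**2) = (2 + a**2)*(7 + J))
j(H(-5, 0), C(-4)) + V = (14 + 2*0 + 7*(-7)**2 + 0*(-7)**2) - 70 = (14 + 0 + 7*49 + 0*49) - 70 = (14 + 0 + 343 + 0) - 70 = 357 - 70 = 287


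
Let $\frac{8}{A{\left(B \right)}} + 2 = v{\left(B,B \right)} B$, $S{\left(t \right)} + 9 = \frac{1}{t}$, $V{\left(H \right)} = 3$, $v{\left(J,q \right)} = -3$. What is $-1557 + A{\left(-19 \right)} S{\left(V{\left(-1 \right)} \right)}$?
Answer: $- \frac{257113}{165} \approx -1558.3$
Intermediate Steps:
$S{\left(t \right)} = -9 + \frac{1}{t}$
$A{\left(B \right)} = \frac{8}{-2 - 3 B}$
$-1557 + A{\left(-19 \right)} S{\left(V{\left(-1 \right)} \right)} = -1557 + \frac{8}{-2 - -57} \left(-9 + \frac{1}{3}\right) = -1557 + \frac{8}{-2 + 57} \left(-9 + \frac{1}{3}\right) = -1557 + \frac{8}{55} \left(- \frac{26}{3}\right) = -1557 - \frac{208}{165} = - \frac{257113}{165}$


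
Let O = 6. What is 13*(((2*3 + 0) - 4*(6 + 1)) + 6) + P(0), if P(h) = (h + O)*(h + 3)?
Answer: -190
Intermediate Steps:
P(h) = (3 + h)*(6 + h) (P(h) = (h + 6)*(h + 3) = (6 + h)*(3 + h) = (3 + h)*(6 + h))
13*(((2*3 + 0) - 4*(6 + 1)) + 6) + P(0) = 13*(((2*3 + 0) - 4*(6 + 1)) + 6) + (18 + 0² + 9*0) = 13*(((6 + 0) - 4*7) + 6) + (18 + 0 + 0) = 13*((6 - 28) + 6) + 18 = 13*(-22 + 6) + 18 = 13*(-16) + 18 = -208 + 18 = -190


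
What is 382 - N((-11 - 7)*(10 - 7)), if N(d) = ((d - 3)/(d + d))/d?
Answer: 742627/1944 ≈ 382.01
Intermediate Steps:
N(d) = (-3 + d)/(2*d**2) (N(d) = ((-3 + d)/((2*d)))/d = ((-3 + d)*(1/(2*d)))/d = ((-3 + d)/(2*d))/d = (-3 + d)/(2*d**2))
382 - N((-11 - 7)*(10 - 7)) = 382 - (-3 + (-11 - 7)*(10 - 7))/(2*((-11 - 7)*(10 - 7))**2) = 382 - (-3 - 18*3)/(2*(-18*3)**2) = 382 - (-3 - 54)/(2*(-54)**2) = 382 - (-57)/(2*2916) = 382 - 1*(-19/1944) = 382 + 19/1944 = 742627/1944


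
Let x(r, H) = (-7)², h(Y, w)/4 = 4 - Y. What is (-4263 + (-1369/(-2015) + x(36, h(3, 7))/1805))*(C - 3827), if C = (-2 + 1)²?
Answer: 11862345379114/727415 ≈ 1.6308e+7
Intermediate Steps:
h(Y, w) = 16 - 4*Y (h(Y, w) = 4*(4 - Y) = 16 - 4*Y)
x(r, H) = 49
C = 1 (C = (-1)² = 1)
(-4263 + (-1369/(-2015) + x(36, h(3, 7))/1805))*(C - 3827) = (-4263 + (-1369/(-2015) + 49/1805))*(1 - 3827) = (-4263 + (-1369*(-1/2015) + 49*(1/1805)))*(-3826) = (-4263 + (1369/2015 + 49/1805))*(-3826) = (-4263 + 513956/727415)*(-3826) = -3100456189/727415*(-3826) = 11862345379114/727415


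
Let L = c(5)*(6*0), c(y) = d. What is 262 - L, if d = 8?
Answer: 262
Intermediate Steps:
c(y) = 8
L = 0 (L = 8*(6*0) = 8*0 = 0)
262 - L = 262 - 1*0 = 262 + 0 = 262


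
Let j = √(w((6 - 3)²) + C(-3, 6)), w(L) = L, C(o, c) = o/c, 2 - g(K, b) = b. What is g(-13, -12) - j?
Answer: 14 - √34/2 ≈ 11.085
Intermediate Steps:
g(K, b) = 2 - b
j = √34/2 (j = √((6 - 3)² - 3/6) = √(3² - 3*⅙) = √(9 - ½) = √(17/2) = √34/2 ≈ 2.9155)
g(-13, -12) - j = (2 - 1*(-12)) - √34/2 = (2 + 12) - √34/2 = 14 - √34/2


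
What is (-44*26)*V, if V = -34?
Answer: 38896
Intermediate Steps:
(-44*26)*V = -44*26*(-34) = -1144*(-34) = 38896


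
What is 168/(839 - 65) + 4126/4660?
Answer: 331367/300570 ≈ 1.1025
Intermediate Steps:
168/(839 - 65) + 4126/4660 = 168/774 + 4126*(1/4660) = 168*(1/774) + 2063/2330 = 28/129 + 2063/2330 = 331367/300570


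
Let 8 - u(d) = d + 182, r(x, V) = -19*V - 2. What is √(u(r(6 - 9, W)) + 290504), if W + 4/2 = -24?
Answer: √289838 ≈ 538.37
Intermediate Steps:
W = -26 (W = -2 - 24 = -26)
r(x, V) = -2 - 19*V
u(d) = -174 - d (u(d) = 8 - (d + 182) = 8 - (182 + d) = 8 + (-182 - d) = -174 - d)
√(u(r(6 - 9, W)) + 290504) = √((-174 - (-2 - 19*(-26))) + 290504) = √((-174 - (-2 + 494)) + 290504) = √((-174 - 1*492) + 290504) = √((-174 - 492) + 290504) = √(-666 + 290504) = √289838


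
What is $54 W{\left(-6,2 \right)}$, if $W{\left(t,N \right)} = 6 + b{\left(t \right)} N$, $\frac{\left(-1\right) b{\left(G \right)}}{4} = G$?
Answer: $2916$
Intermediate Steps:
$b{\left(G \right)} = - 4 G$
$W{\left(t,N \right)} = 6 - 4 N t$ ($W{\left(t,N \right)} = 6 + - 4 t N = 6 - 4 N t$)
$54 W{\left(-6,2 \right)} = 54 \left(6 - 8 \left(-6\right)\right) = 54 \left(6 + 48\right) = 54 \cdot 54 = 2916$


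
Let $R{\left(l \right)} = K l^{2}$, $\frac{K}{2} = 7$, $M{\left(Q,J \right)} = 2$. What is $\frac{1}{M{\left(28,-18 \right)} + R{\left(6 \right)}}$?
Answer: $\frac{1}{506} \approx 0.0019763$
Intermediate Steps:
$K = 14$ ($K = 2 \cdot 7 = 14$)
$R{\left(l \right)} = 14 l^{2}$
$\frac{1}{M{\left(28,-18 \right)} + R{\left(6 \right)}} = \frac{1}{2 + 14 \cdot 6^{2}} = \frac{1}{2 + 14 \cdot 36} = \frac{1}{2 + 504} = \frac{1}{506}$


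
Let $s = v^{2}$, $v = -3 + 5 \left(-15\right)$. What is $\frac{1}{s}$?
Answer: $\frac{1}{6084} \approx 0.00016437$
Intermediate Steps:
$v = -78$ ($v = -3 - 75 = -78$)
$s = 6084$ ($s = \left(-78\right)^{2} = 6084$)
$\frac{1}{s} = \frac{1}{6084}$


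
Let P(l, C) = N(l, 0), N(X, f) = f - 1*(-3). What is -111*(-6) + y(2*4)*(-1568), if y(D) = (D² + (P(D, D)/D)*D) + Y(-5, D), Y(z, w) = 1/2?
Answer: -105174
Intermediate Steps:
Y(z, w) = ½
N(X, f) = 3 + f (N(X, f) = f + 3 = 3 + f)
P(l, C) = 3 (P(l, C) = 3 + 0 = 3)
y(D) = 7/2 + D² (y(D) = (D² + (3/D)*D) + ½ = (D² + 3) + ½ = (3 + D²) + ½ = 7/2 + D²)
-111*(-6) + y(2*4)*(-1568) = -111*(-6) + (7/2 + (2*4)²)*(-1568) = 666 + (7/2 + 8²)*(-1568) = 666 + (7/2 + 64)*(-1568) = 666 + (135/2)*(-1568) = 666 - 105840 = -105174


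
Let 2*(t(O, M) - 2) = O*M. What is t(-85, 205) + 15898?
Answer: 14375/2 ≈ 7187.5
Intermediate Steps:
t(O, M) = 2 + M*O/2 (t(O, M) = 2 + (O*M)/2 = 2 + (M*O)/2 = 2 + M*O/2)
t(-85, 205) + 15898 = (2 + (½)*205*(-85)) + 15898 = (2 - 17425/2) + 15898 = -17421/2 + 15898 = 14375/2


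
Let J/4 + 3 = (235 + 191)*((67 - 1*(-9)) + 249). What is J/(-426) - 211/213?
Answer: -277105/213 ≈ -1301.0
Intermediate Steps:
J = 553788 (J = -12 + 4*((235 + 191)*((67 - 1*(-9)) + 249)) = -12 + 4*(426*((67 + 9) + 249)) = -12 + 4*(426*(76 + 249)) = -12 + 4*(426*325) = -12 + 4*138450 = -12 + 553800 = 553788)
J/(-426) - 211/213 = 553788/(-426) - 211/213 = 553788*(-1/426) - 211*1/213 = -92298/71 - 211/213 = -277105/213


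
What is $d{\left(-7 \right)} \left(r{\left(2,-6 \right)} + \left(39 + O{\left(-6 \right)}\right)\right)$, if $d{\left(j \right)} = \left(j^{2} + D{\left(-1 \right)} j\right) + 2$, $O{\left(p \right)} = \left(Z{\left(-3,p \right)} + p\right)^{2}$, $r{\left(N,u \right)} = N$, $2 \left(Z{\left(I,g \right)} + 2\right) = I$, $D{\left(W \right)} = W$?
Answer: $\frac{15225}{2} \approx 7612.5$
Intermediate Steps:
$Z{\left(I,g \right)} = -2 + \frac{I}{2}$
$O{\left(p \right)} = \left(- \frac{7}{2} + p\right)^{2}$ ($O{\left(p \right)} = \left(\left(-2 + \frac{1}{2} \left(-3\right)\right) + p\right)^{2} = \left(\left(-2 - \frac{3}{2}\right) + p\right)^{2} = \left(- \frac{7}{2} + p\right)^{2}$)
$d{\left(j \right)} = 2 + j^{2} - j$ ($d{\left(j \right)} = \left(j^{2} - j\right) + 2 = 2 + j^{2} - j$)
$d{\left(-7 \right)} \left(r{\left(2,-6 \right)} + \left(39 + O{\left(-6 \right)}\right)\right) = \left(2 + \left(-7\right)^{2} - -7\right) \left(2 + \left(39 + \frac{\left(-7 + 2 \left(-6\right)\right)^{2}}{4}\right)\right) = \left(2 + 49 + 7\right) \left(2 + \left(39 + \frac{\left(-7 - 12\right)^{2}}{4}\right)\right) = 58 \left(2 + \left(39 + \frac{\left(-19\right)^{2}}{4}\right)\right) = 58 \left(2 + \left(39 + \frac{1}{4} \cdot 361\right)\right) = 58 \left(2 + \left(39 + \frac{361}{4}\right)\right) = 58 \left(2 + \frac{517}{4}\right) = 58 \cdot \frac{525}{4} = \frac{15225}{2}$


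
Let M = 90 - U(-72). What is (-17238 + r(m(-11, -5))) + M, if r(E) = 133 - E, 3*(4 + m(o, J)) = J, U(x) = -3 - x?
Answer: -51235/3 ≈ -17078.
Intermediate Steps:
m(o, J) = -4 + J/3
M = 21 (M = 90 - (-3 - 1*(-72)) = 90 - (-3 + 72) = 90 - 1*69 = 90 - 69 = 21)
(-17238 + r(m(-11, -5))) + M = (-17238 + (133 - (-4 + (⅓)*(-5)))) + 21 = (-17238 + (133 - (-4 - 5/3))) + 21 = (-17238 + (133 - 1*(-17/3))) + 21 = (-17238 + (133 + 17/3)) + 21 = (-17238 + 416/3) + 21 = -51298/3 + 21 = -51235/3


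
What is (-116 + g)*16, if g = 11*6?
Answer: -800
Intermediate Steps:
g = 66
(-116 + g)*16 = (-116 + 66)*16 = -50*16 = -800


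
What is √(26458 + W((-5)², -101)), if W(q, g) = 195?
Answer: √26653 ≈ 163.26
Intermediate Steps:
√(26458 + W((-5)², -101)) = √(26458 + 195) = √26653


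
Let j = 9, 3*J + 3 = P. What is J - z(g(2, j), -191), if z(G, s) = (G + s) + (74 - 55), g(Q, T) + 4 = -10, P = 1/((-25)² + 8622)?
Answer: 5132086/27741 ≈ 185.00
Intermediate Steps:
P = 1/9247 (P = 1/(625 + 8622) = 1/9247 ≈ 0.00010814)
J = -27740/27741 (J = -1 + (⅓)*(1/9247) = -1 + 1/27741 = -27740/27741 ≈ -0.99996)
g(Q, T) = -14 (g(Q, T) = -4 - 10 = -14)
z(G, s) = 19 + G + s (z(G, s) = (G + s) + 19 = 19 + G + s)
J - z(g(2, j), -191) = -27740/27741 - (19 - 14 - 191) = -27740/27741 - 1*(-186) = -27740/27741 + 186 = 5132086/27741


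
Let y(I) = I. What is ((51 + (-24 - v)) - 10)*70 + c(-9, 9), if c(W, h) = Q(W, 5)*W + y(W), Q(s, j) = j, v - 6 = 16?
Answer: -404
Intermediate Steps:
v = 22 (v = 6 + 16 = 22)
c(W, h) = 6*W (c(W, h) = 5*W + W = 6*W)
((51 + (-24 - v)) - 10)*70 + c(-9, 9) = ((51 + (-24 - 1*22)) - 10)*70 + 6*(-9) = ((51 + (-24 - 22)) - 10)*70 - 54 = ((51 - 46) - 10)*70 - 54 = (5 - 10)*70 - 54 = -5*70 - 54 = -350 - 54 = -404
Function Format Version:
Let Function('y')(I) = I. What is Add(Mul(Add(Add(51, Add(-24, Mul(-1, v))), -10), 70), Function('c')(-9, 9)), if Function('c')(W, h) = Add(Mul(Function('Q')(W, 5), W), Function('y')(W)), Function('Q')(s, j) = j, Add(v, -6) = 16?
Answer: -404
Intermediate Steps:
v = 22 (v = Add(6, 16) = 22)
Function('c')(W, h) = Mul(6, W) (Function('c')(W, h) = Add(Mul(5, W), W) = Mul(6, W))
Add(Mul(Add(Add(51, Add(-24, Mul(-1, v))), -10), 70), Function('c')(-9, 9)) = Add(Mul(Add(Add(51, Add(-24, Mul(-1, 22))), -10), 70), Mul(6, -9)) = Add(Mul(Add(Add(51, Add(-24, -22)), -10), 70), -54) = Add(Mul(Add(Add(51, -46), -10), 70), -54) = Add(Mul(Add(5, -10), 70), -54) = Add(Mul(-5, 70), -54) = Add(-350, -54) = -404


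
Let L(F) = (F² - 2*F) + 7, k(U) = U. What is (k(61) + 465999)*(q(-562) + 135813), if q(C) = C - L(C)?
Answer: -84694287440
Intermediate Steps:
L(F) = 7 + F² - 2*F
q(C) = -7 - C² + 3*C (q(C) = C - (7 + C² - 2*C) = C + (-7 - C² + 2*C) = -7 - C² + 3*C)
(k(61) + 465999)*(q(-562) + 135813) = (61 + 465999)*((-7 - 1*(-562)² + 3*(-562)) + 135813) = 466060*((-7 - 1*315844 - 1686) + 135813) = 466060*((-7 - 315844 - 1686) + 135813) = 466060*(-317537 + 135813) = 466060*(-181724) = -84694287440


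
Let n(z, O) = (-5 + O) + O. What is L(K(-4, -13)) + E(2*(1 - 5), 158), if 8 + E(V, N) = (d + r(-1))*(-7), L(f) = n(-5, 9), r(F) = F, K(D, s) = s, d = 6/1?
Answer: -30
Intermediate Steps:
d = 6 (d = 6*1 = 6)
n(z, O) = -5 + 2*O
L(f) = 13 (L(f) = -5 + 2*9 = -5 + 18 = 13)
E(V, N) = -43 (E(V, N) = -8 + (6 - 1)*(-7) = -8 + 5*(-7) = -8 - 35 = -43)
L(K(-4, -13)) + E(2*(1 - 5), 158) = 13 - 43 = -30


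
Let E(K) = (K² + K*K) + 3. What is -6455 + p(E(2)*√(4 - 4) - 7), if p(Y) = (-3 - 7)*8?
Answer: -6535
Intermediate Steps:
E(K) = 3 + 2*K² (E(K) = (K² + K²) + 3 = 2*K² + 3 = 3 + 2*K²)
p(Y) = -80 (p(Y) = -10*8 = -80)
-6455 + p(E(2)*√(4 - 4) - 7) = -6455 - 80 = -6535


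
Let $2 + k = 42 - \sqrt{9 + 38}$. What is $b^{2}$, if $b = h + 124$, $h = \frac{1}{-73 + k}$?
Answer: $\frac{4171545168}{271441} + \frac{129175 \sqrt{47}}{542882} \approx 15370.0$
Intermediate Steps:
$k = 40 - \sqrt{47}$ ($k = -2 + \left(42 - \sqrt{9 + 38}\right) = -2 + \left(42 - \sqrt{47}\right) = 40 - \sqrt{47} \approx 33.144$)
$h = \frac{1}{-33 - \sqrt{47}}$ ($h = \frac{1}{-73 + \left(40 - \sqrt{47}\right)} = \frac{1}{-33 - \sqrt{47}} \approx -0.025091$)
$b = \frac{129175}{1042} + \frac{\sqrt{47}}{1042}$ ($b = \left(- \frac{33}{1042} + \frac{\sqrt{47}}{1042}\right) + 124 = \frac{129175}{1042} + \frac{\sqrt{47}}{1042} \approx 123.97$)
$b^{2} = \left(\frac{129175}{1042} + \frac{\sqrt{47}}{1042}\right)^{2}$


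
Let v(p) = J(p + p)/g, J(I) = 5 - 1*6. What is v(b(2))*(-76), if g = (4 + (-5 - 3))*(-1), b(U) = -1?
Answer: 19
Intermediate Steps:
g = 4 (g = (4 - 8)*(-1) = -4*(-1) = 4)
J(I) = -1 (J(I) = 5 - 6 = -1)
v(p) = -¼ (v(p) = -1/4 = -1*¼ = -¼)
v(b(2))*(-76) = -¼*(-76) = 19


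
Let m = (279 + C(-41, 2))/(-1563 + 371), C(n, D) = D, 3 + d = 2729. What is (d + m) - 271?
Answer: 2926079/1192 ≈ 2454.8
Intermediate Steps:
d = 2726 (d = -3 + 2729 = 2726)
m = -281/1192 (m = (279 + 2)/(-1563 + 371) = 281/(-1192) = 281*(-1/1192) = -281/1192 ≈ -0.23574)
(d + m) - 271 = (2726 - 281/1192) - 271 = 3249111/1192 - 271 = 2926079/1192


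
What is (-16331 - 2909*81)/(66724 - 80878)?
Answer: 125980/7077 ≈ 17.801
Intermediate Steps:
(-16331 - 2909*81)/(66724 - 80878) = (-16331 - 235629)/(-14154) = -251960*(-1/14154) = 125980/7077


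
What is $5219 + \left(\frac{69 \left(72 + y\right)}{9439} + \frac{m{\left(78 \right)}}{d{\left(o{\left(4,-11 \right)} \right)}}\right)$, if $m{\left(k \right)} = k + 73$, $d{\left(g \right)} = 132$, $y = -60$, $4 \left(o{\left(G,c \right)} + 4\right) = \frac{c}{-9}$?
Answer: $\frac{6504137197}{1245948} \approx 5220.2$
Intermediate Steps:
$o{\left(G,c \right)} = -4 - \frac{c}{36}$ ($o{\left(G,c \right)} = -4 + \frac{c \frac{1}{-9}}{4} = -4 + \frac{c \left(- \frac{1}{9}\right)}{4} = -4 + \frac{\left(- \frac{1}{9}\right) c}{4} = -4 - \frac{c}{36}$)
$m{\left(k \right)} = 73 + k$
$5219 + \left(\frac{69 \left(72 + y\right)}{9439} + \frac{m{\left(78 \right)}}{d{\left(o{\left(4,-11 \right)} \right)}}\right) = 5219 + \left(\frac{69 \left(72 - 60\right)}{9439} + \frac{73 + 78}{132}\right) = 5219 + \left(69 \cdot 12 \cdot \frac{1}{9439} + 151 \cdot \frac{1}{132}\right) = 5219 + \left(828 \cdot \frac{1}{9439} + \frac{151}{132}\right) = 5219 + \left(\frac{828}{9439} + \frac{151}{132}\right) = 5219 + \frac{1534585}{1245948} = \frac{6504137197}{1245948}$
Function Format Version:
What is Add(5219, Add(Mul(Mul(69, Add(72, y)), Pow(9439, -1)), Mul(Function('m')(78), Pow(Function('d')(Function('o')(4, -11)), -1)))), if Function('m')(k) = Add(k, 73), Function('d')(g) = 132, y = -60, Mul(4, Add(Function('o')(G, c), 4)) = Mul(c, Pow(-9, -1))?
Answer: Rational(6504137197, 1245948) ≈ 5220.2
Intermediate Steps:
Function('o')(G, c) = Add(-4, Mul(Rational(-1, 36), c)) (Function('o')(G, c) = Add(-4, Mul(Rational(1, 4), Mul(c, Pow(-9, -1)))) = Add(-4, Mul(Rational(1, 4), Mul(c, Rational(-1, 9)))) = Add(-4, Mul(Rational(1, 4), Mul(Rational(-1, 9), c))) = Add(-4, Mul(Rational(-1, 36), c)))
Function('m')(k) = Add(73, k)
Add(5219, Add(Mul(Mul(69, Add(72, y)), Pow(9439, -1)), Mul(Function('m')(78), Pow(Function('d')(Function('o')(4, -11)), -1)))) = Add(5219, Add(Mul(Mul(69, Add(72, -60)), Pow(9439, -1)), Mul(Add(73, 78), Pow(132, -1)))) = Add(5219, Add(Mul(Mul(69, 12), Rational(1, 9439)), Mul(151, Rational(1, 132)))) = Add(5219, Add(Mul(828, Rational(1, 9439)), Rational(151, 132))) = Add(5219, Add(Rational(828, 9439), Rational(151, 132))) = Add(5219, Rational(1534585, 1245948)) = Rational(6504137197, 1245948)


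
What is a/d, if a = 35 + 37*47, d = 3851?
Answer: 1774/3851 ≈ 0.46066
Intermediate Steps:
a = 1774 (a = 35 + 1739 = 1774)
a/d = 1774/3851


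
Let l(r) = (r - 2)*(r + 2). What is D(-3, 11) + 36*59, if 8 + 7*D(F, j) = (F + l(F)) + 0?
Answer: 14862/7 ≈ 2123.1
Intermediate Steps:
l(r) = (-2 + r)*(2 + r)
D(F, j) = -12/7 + F/7 + F**2/7 (D(F, j) = -8/7 + ((F + (-4 + F**2)) + 0)/7 = -8/7 + ((-4 + F + F**2) + 0)/7 = -8/7 + (-4 + F + F**2)/7 = -8/7 + (-4/7 + F/7 + F**2/7) = -12/7 + F/7 + F**2/7)
D(-3, 11) + 36*59 = (-12/7 + (1/7)*(-3) + (1/7)*(-3)**2) + 36*59 = (-12/7 - 3/7 + (1/7)*9) + 2124 = (-12/7 - 3/7 + 9/7) + 2124 = -6/7 + 2124 = 14862/7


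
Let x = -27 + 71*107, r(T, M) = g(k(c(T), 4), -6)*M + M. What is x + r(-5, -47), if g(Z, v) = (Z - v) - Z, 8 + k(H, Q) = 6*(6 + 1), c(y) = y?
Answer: 7241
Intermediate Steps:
k(H, Q) = 34 (k(H, Q) = -8 + 6*(6 + 1) = -8 + 6*7 = -8 + 42 = 34)
g(Z, v) = -v
r(T, M) = 7*M (r(T, M) = (-1*(-6))*M + M = 6*M + M = 7*M)
x = 7570 (x = -27 + 7597 = 7570)
x + r(-5, -47) = 7570 + 7*(-47) = 7570 - 329 = 7241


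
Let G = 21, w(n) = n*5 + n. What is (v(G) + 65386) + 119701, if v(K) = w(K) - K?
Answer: 185192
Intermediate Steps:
w(n) = 6*n (w(n) = 5*n + n = 6*n)
v(K) = 5*K (v(K) = 6*K - K = 5*K)
(v(G) + 65386) + 119701 = (5*21 + 65386) + 119701 = (105 + 65386) + 119701 = 65491 + 119701 = 185192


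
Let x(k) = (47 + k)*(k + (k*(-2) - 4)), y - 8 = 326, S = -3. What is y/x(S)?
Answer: -167/22 ≈ -7.5909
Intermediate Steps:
y = 334 (y = 8 + 326 = 334)
x(k) = (-4 - k)*(47 + k) (x(k) = (47 + k)*(k + (-2*k - 4)) = (47 + k)*(k + (-4 - 2*k)) = (47 + k)*(-4 - k) = (-4 - k)*(47 + k))
y/x(S) = 334/(-188 - 1*(-3)² - 51*(-3)) = 334/(-188 - 1*9 + 153) = 334/(-188 - 9 + 153) = 334/(-44) = 334*(-1/44) = -167/22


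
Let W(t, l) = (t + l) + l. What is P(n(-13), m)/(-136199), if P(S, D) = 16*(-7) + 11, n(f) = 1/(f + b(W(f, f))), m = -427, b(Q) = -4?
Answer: 101/136199 ≈ 0.00074156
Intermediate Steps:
W(t, l) = t + 2*l (W(t, l) = (l + t) + l = t + 2*l)
n(f) = 1/(-4 + f) (n(f) = 1/(f - 4) = 1/(-4 + f))
P(S, D) = -101 (P(S, D) = -112 + 11 = -101)
P(n(-13), m)/(-136199) = -101/(-136199) = -101*(-1/136199) = 101/136199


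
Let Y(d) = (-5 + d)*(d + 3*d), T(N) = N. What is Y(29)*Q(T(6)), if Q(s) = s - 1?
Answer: 13920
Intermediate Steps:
Q(s) = -1 + s
Y(d) = 4*d*(-5 + d) (Y(d) = (-5 + d)*(4*d) = 4*d*(-5 + d))
Y(29)*Q(T(6)) = (4*29*(-5 + 29))*(-1 + 6) = (4*29*24)*5 = 2784*5 = 13920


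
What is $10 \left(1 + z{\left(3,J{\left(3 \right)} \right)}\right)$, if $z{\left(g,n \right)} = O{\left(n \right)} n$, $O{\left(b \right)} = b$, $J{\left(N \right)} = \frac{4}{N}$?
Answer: $\frac{250}{9} \approx 27.778$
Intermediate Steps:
$z{\left(g,n \right)} = n^{2}$ ($z{\left(g,n \right)} = n n = n^{2}$)
$10 \left(1 + z{\left(3,J{\left(3 \right)} \right)}\right) = 10 \left(1 + \left(\frac{4}{3}\right)^{2}\right) = 10 \left(1 + \frac{16}{9}\right) = 10 \cdot \frac{25}{9} = \frac{250}{9}$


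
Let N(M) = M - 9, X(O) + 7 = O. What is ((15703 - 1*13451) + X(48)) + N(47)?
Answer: 2331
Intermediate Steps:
X(O) = -7 + O
N(M) = -9 + M
((15703 - 1*13451) + X(48)) + N(47) = ((15703 - 1*13451) + (-7 + 48)) + (-9 + 47) = ((15703 - 13451) + 41) + 38 = (2252 + 41) + 38 = 2293 + 38 = 2331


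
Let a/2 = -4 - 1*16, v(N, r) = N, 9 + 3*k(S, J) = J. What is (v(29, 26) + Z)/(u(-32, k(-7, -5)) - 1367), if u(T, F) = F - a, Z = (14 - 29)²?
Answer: -762/3995 ≈ -0.19074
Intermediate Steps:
k(S, J) = -3 + J/3
a = -40 (a = 2*(-4 - 1*16) = 2*(-4 - 16) = 2*(-20) = -40)
Z = 225 (Z = (-15)² = 225)
u(T, F) = 40 + F (u(T, F) = F - 1*(-40) = F + 40 = 40 + F)
(v(29, 26) + Z)/(u(-32, k(-7, -5)) - 1367) = (29 + 225)/((40 + (-3 + (⅓)*(-5))) - 1367) = 254/((40 + (-3 - 5/3)) - 1367) = 254/((40 - 14/3) - 1367) = 254/(106/3 - 1367) = 254/(-3995/3) = 254*(-3/3995) = -762/3995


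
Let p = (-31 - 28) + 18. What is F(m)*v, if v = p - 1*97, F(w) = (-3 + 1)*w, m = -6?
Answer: -1656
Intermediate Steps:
F(w) = -2*w
p = -41 (p = -59 + 18 = -41)
v = -138 (v = -41 - 1*97 = -41 - 97 = -138)
F(m)*v = -2*(-6)*(-138) = 12*(-138) = -1656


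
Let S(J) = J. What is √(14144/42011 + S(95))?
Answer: 3*√18695777231/42011 ≈ 9.7641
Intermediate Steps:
√(14144/42011 + S(95)) = √(14144/42011 + 95) = √(4005189/42011) = 3*√18695777231/42011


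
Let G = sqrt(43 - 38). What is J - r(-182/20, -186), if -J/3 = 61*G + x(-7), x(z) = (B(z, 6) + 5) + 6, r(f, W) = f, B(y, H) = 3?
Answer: -329/10 - 183*sqrt(5) ≈ -442.10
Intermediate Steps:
G = sqrt(5) ≈ 2.2361
x(z) = 14 (x(z) = (3 + 5) + 6 = 8 + 6 = 14)
J = -42 - 183*sqrt(5) (J = -3*(61*sqrt(5) + 14) = -3*(14 + 61*sqrt(5)) = -42 - 183*sqrt(5) ≈ -451.20)
J - r(-182/20, -186) = (-42 - 183*sqrt(5)) - (-182)/20 = (-42 - 183*sqrt(5)) - 1*(-91/10) = (-42 - 183*sqrt(5)) + 91/10 = -329/10 - 183*sqrt(5)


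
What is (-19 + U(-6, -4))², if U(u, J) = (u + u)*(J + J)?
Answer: 5929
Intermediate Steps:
U(u, J) = 4*J*u (U(u, J) = (2*u)*(2*J) = 4*J*u)
(-19 + U(-6, -4))² = (-19 + 4*(-4)*(-6))² = (-19 + 96)² = 77² = 5929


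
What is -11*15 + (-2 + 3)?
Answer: -164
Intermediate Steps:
-11*15 + (-2 + 3) = -165 + 1 = -164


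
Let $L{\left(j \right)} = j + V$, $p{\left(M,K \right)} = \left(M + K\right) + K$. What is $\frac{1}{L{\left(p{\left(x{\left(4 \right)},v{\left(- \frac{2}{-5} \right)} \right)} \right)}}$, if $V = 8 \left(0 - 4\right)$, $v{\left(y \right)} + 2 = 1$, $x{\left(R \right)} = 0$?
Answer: $- \frac{1}{34} \approx -0.029412$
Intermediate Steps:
$v{\left(y \right)} = -1$ ($v{\left(y \right)} = -2 + 1 = -1$)
$V = -32$ ($V = 8 \left(-4\right) = -32$)
$p{\left(M,K \right)} = M + 2 K$ ($p{\left(M,K \right)} = \left(K + M\right) + K = M + 2 K$)
$L{\left(j \right)} = -32 + j$ ($L{\left(j \right)} = j - 32 = -32 + j$)
$\frac{1}{L{\left(p{\left(x{\left(4 \right)},v{\left(- \frac{2}{-5} \right)} \right)} \right)}} = \frac{1}{-32 + \left(0 + 2 \left(-1\right)\right)} = \frac{1}{-32 + \left(0 - 2\right)} = \frac{1}{-32 - 2} = \frac{1}{-34} = - \frac{1}{34}$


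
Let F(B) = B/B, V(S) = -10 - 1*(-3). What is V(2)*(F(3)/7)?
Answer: -1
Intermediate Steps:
V(S) = -7 (V(S) = -10 + 3 = -7)
F(B) = 1
V(2)*(F(3)/7) = -7/7 = -7*1/7 = -1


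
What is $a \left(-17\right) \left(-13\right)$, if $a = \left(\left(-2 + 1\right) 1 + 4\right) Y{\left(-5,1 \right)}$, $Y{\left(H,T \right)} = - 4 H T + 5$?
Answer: $16575$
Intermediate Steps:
$Y{\left(H,T \right)} = 5 - 4 H T$ ($Y{\left(H,T \right)} = - 4 H T + 5 = 5 - 4 H T$)
$a = 75$ ($a = \left(\left(-2 + 1\right) 1 + 4\right) \left(5 - \left(-20\right) 1\right) = \left(\left(-1\right) 1 + 4\right) \left(5 + 20\right) = \left(-1 + 4\right) 25 = 3 \cdot 25 = 75$)
$a \left(-17\right) \left(-13\right) = 75 \left(-17\right) \left(-13\right) = \left(-1275\right) \left(-13\right) = 16575$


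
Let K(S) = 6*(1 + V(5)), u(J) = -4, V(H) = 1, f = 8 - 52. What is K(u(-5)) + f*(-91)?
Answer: 4016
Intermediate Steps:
f = -44
K(S) = 12 (K(S) = 6*(1 + 1) = 6*2 = 12)
K(u(-5)) + f*(-91) = 12 - 44*(-91) = 12 + 4004 = 4016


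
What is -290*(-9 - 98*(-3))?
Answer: -82650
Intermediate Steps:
-290*(-9 - 98*(-3)) = -290*(-9 + 294) = -290*285 = -82650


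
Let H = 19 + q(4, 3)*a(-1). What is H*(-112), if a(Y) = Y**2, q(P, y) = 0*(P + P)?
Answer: -2128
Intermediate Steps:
q(P, y) = 0 (q(P, y) = 0*(2*P) = 0)
H = 19 (H = 19 + 0*(-1)**2 = 19 + 0*1 = 19 + 0 = 19)
H*(-112) = 19*(-112) = -2128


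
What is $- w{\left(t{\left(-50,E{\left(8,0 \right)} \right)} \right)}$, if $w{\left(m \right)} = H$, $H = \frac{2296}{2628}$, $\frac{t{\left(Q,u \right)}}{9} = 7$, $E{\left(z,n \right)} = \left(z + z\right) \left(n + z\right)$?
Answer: $- \frac{574}{657} \approx -0.87367$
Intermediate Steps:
$E{\left(z,n \right)} = 2 z \left(n + z\right)$
$t{\left(Q,u \right)} = 63$ ($t{\left(Q,u \right)} = 9 \cdot 7 = 63$)
$H = \frac{574}{657}$ ($H = 2296 \cdot \frac{1}{2628} = \frac{574}{657} \approx 0.87367$)
$w{\left(m \right)} = \frac{574}{657}$
$- w{\left(t{\left(-50,E{\left(8,0 \right)} \right)} \right)} = \left(-1\right) \frac{574}{657} = - \frac{574}{657}$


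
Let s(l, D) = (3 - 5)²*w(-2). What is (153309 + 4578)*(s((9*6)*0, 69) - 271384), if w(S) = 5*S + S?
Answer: -42855584184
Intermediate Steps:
w(S) = 6*S
s(l, D) = -48 (s(l, D) = (3 - 5)²*(6*(-2)) = (-2)²*(-12) = 4*(-12) = -48)
(153309 + 4578)*(s((9*6)*0, 69) - 271384) = (153309 + 4578)*(-48 - 271384) = 157887*(-271432) = -42855584184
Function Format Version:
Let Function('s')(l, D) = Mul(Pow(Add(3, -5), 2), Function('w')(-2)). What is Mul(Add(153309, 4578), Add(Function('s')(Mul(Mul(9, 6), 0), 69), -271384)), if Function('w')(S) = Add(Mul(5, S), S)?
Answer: -42855584184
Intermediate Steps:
Function('w')(S) = Mul(6, S)
Function('s')(l, D) = -48 (Function('s')(l, D) = Mul(Pow(Add(3, -5), 2), Mul(6, -2)) = Mul(Pow(-2, 2), -12) = Mul(4, -12) = -48)
Mul(Add(153309, 4578), Add(Function('s')(Mul(Mul(9, 6), 0), 69), -271384)) = Mul(Add(153309, 4578), Add(-48, -271384)) = Mul(157887, -271432) = -42855584184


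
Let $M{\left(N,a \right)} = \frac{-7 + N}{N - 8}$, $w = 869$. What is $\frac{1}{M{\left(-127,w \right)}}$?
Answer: $\frac{135}{134} \approx 1.0075$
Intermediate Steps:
$M{\left(N,a \right)} = \frac{-7 + N}{-8 + N}$
$\frac{1}{M{\left(-127,w \right)}} = \frac{1}{\frac{1}{-8 - 127} \left(-7 - 127\right)} = \frac{1}{\frac{1}{-135} \left(-134\right)} = \frac{1}{\left(- \frac{1}{135}\right) \left(-134\right)} = \frac{1}{\frac{134}{135}} = \frac{135}{134}$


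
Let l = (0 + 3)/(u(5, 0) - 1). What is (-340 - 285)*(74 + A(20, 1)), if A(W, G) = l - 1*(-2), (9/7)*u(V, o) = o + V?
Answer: -1251875/26 ≈ -48149.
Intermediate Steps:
u(V, o) = 7*V/9 + 7*o/9 (u(V, o) = 7*(o + V)/9 = 7*(V + o)/9 = 7*V/9 + 7*o/9)
l = 27/26 (l = (0 + 3)/(((7/9)*5 + (7/9)*0) - 1) = 3/((35/9 + 0) - 1) = 3/(35/9 - 1) = 3/(26/9) = 3*(9/26) = 27/26 ≈ 1.0385)
A(W, G) = 79/26 (A(W, G) = 27/26 - 1*(-2) = 27/26 + 2 = 79/26)
(-340 - 285)*(74 + A(20, 1)) = (-340 - 285)*(74 + 79/26) = -625*2003/26 = -1251875/26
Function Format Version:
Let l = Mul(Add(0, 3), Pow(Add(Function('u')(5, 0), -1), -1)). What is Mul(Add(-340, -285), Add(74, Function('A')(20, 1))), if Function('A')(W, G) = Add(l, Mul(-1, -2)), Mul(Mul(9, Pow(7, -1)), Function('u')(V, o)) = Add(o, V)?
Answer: Rational(-1251875, 26) ≈ -48149.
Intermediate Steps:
Function('u')(V, o) = Add(Mul(Rational(7, 9), V), Mul(Rational(7, 9), o)) (Function('u')(V, o) = Mul(Rational(7, 9), Add(o, V)) = Mul(Rational(7, 9), Add(V, o)) = Add(Mul(Rational(7, 9), V), Mul(Rational(7, 9), o)))
l = Rational(27, 26) (l = Mul(Add(0, 3), Pow(Add(Add(Mul(Rational(7, 9), 5), Mul(Rational(7, 9), 0)), -1), -1)) = Mul(3, Pow(Add(Add(Rational(35, 9), 0), -1), -1)) = Mul(3, Pow(Add(Rational(35, 9), -1), -1)) = Mul(3, Pow(Rational(26, 9), -1)) = Mul(3, Rational(9, 26)) = Rational(27, 26) ≈ 1.0385)
Function('A')(W, G) = Rational(79, 26) (Function('A')(W, G) = Add(Rational(27, 26), Mul(-1, -2)) = Add(Rational(27, 26), 2) = Rational(79, 26))
Mul(Add(-340, -285), Add(74, Function('A')(20, 1))) = Mul(Add(-340, -285), Add(74, Rational(79, 26))) = Mul(-625, Rational(2003, 26)) = Rational(-1251875, 26)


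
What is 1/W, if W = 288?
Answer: 1/288 ≈ 0.0034722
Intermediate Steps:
1/W = 1/288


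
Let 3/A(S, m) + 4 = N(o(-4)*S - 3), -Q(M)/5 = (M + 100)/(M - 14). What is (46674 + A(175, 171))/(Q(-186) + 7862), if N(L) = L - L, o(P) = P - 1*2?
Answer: 311155/52399 ≈ 5.9382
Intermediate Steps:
o(P) = -2 + P (o(P) = P - 2 = -2 + P)
Q(M) = -5*(100 + M)/(-14 + M) (Q(M) = -5*(M + 100)/(M - 14) = -5*(100 + M)/(-14 + M))
N(L) = 0
A(S, m) = -3/4 (A(S, m) = 3/(-4 + 0) = 3/(-4) = 3*(-1/4) = -3/4)
(46674 + A(175, 171))/(Q(-186) + 7862) = (46674 - 3/4)/(5*(-100 - 1*(-186))/(-14 - 186) + 7862) = 186693/(4*(5*(-100 + 186)/(-200) + 7862)) = 186693/(4*(5*(-1/200)*86 + 7862)) = 186693/(4*(-43/20 + 7862)) = 186693/(4*(157197/20)) = (186693/4)*(20/157197) = 311155/52399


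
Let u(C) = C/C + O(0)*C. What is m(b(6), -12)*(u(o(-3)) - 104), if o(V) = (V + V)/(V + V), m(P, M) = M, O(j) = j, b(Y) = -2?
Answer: 1236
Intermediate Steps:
o(V) = 1 (o(V) = (2*V)/((2*V)) = (2*V)*(1/(2*V)) = 1)
u(C) = 1 (u(C) = C/C + 0*C = 1 + 0 = 1)
m(b(6), -12)*(u(o(-3)) - 104) = -12*(1 - 104) = -12*(-103) = 1236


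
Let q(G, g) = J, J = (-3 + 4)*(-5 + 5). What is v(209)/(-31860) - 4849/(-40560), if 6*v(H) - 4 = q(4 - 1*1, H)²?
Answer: 118817/994032 ≈ 0.11953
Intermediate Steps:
J = 0 (J = 1*0 = 0)
q(G, g) = 0
v(H) = ⅔ (v(H) = ⅔ + (⅙)*0² = ⅔ + (⅙)*0 = ⅔ + 0 = ⅔)
v(209)/(-31860) - 4849/(-40560) = (⅔)/(-31860) - 4849/(-40560) = (⅔)*(-1/31860) - 4849*(-1/40560) = -1/47790 + 373/3120 = 118817/994032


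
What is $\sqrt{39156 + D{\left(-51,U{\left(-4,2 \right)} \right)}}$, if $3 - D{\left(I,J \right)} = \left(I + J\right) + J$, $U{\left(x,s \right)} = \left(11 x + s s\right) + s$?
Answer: $\sqrt{39286} \approx 198.21$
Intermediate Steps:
$U{\left(x,s \right)} = s + s^{2} + 11 x$ ($U{\left(x,s \right)} = \left(11 x + s^{2}\right) + s = \left(s^{2} + 11 x\right) + s = s + s^{2} + 11 x$)
$D{\left(I,J \right)} = 3 - I - 2 J$ ($D{\left(I,J \right)} = 3 - \left(\left(I + J\right) + J\right) = 3 - \left(I + 2 J\right) = 3 - I - 2 J$)
$\sqrt{39156 + D{\left(-51,U{\left(-4,2 \right)} \right)}} = \sqrt{39156 - \left(-54 + 2 \left(2 + 2^{2} + 11 \left(-4\right)\right)\right)} = \sqrt{39156 + \left(3 + 51 - 2 \left(2 + 4 - 44\right)\right)} = \sqrt{39156 + \left(3 + 51 - -76\right)} = \sqrt{39156 + \left(3 + 51 + 76\right)} = \sqrt{39156 + 130} = \sqrt{39286}$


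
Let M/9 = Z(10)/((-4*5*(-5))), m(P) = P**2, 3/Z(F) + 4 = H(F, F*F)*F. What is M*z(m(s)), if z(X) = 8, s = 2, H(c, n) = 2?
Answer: 27/200 ≈ 0.13500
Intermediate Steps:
Z(F) = 3/(-4 + 2*F)
M = 27/1600 (M = 9*((3/(2*(-2 + 10)))/((-4*5*(-5)))) = 9*(((3/2)/8)/((-20*(-5)))) = 9*(((3/2)*(1/8))/100) = 9*((3/16)*(1/100)) = 9*(3/1600) = 27/1600 ≈ 0.016875)
M*z(m(s)) = (27/1600)*8 = 27/200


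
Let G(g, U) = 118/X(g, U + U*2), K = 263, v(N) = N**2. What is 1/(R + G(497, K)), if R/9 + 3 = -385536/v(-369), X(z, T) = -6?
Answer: -1681/121284 ≈ -0.013860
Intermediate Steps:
G(g, U) = -59/3 (G(g, U) = 118/(-6) = 118*(-1/6) = -59/3)
R = -264673/5043 (R = -27 + 9*(-385536/((-369)**2)) = -27 + 9*(-385536/136161) = -27 + 9*(-385536*1/136161) = -27 + 9*(-128512/45387) = -27 - 128512/5043 = -264673/5043 ≈ -52.483)
1/(R + G(497, K)) = 1/(-264673/5043 - 59/3) = 1/(-121284/1681) = -1681/121284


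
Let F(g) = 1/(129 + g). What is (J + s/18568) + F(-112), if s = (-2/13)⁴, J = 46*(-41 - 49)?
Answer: -4665429610665/1126931377 ≈ -4139.9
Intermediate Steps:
J = -4140 (J = 46*(-90) = -4140)
s = 16/28561 (s = (-2*1/13)⁴ = (-2/13)⁴ = 16/28561 ≈ 0.00056020)
(J + s/18568) + F(-112) = (-4140 + (16/28561)/18568) + 1/(129 - 112) = (-4140 + (16/28561)*(1/18568)) + 1/17 = (-4140 + 2/66290081) + 1/17 = -274440935338/66290081 + 1/17 = -4665429610665/1126931377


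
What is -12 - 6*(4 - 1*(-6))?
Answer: -72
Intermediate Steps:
-12 - 6*(4 - 1*(-6)) = -12 - 6*(4 + 6) = -12 - 6*10 = -12 - 60 = -72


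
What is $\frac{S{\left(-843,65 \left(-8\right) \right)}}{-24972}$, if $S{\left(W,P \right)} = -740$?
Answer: $\frac{185}{6243} \approx 0.029633$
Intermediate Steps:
$\frac{S{\left(-843,65 \left(-8\right) \right)}}{-24972} = - \frac{740}{-24972} = \left(-740\right) \left(- \frac{1}{24972}\right) = \frac{185}{6243}$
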